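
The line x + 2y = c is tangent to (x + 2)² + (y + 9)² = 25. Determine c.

c = −20 ± 5√5

For a tangent, require d(centre, line) = r = 5.
|1·(−2) + 2·(−9) − c| / √5 = 5
|c − (−20)| = 5√5.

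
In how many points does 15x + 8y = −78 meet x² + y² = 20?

0

Substituting the line into the circle gives 289x² + 2340x + 4804 = 0.
Δ = 5475600 − 5553424 = −77824.
No real roots: the line does not meet the circle.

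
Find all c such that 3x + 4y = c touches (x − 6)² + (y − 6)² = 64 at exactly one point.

c = 2 or c = 82

Tangency holds when the distance from the centre (6, 6) to the line equals the radius 8:
|3·6 + 4·6 − c| / √25 = 8
|c − (42)| = 8·5, so c = 82 or c = 2.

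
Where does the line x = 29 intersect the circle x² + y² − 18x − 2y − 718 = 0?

(29, −19) and (29, 21)

The line gives x = 29. Substituting into the circle:
y² − 2y − 399 = 0
y = 21 or y = −19, giving (29, 21) and (29, −19).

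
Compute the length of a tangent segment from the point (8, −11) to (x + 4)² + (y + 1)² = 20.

With centre O = (−4, −1), |OP|² = 244 and r² = 20.
Power of the point: PT² = |PO|² − r² = 224, so PT = 4√14.

4√14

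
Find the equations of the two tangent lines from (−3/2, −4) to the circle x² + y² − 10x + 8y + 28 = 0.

A line y − (−4) = m(x − (−3/2)) is tangent when its distance from (5, −4) is √13:
[m·(13/2) − (0)]² = 13(m² + 1)
9m² − 4 = 0, so m = 2/3 or m = −2/3.
Through (−3/2, −4) these give 2x − 3y = 9 and 2x + 3y = −15.

2x − 3y = 9 and 2x + 3y = −15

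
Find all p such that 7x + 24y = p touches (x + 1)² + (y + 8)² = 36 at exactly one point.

p = −349 or p = −49

For a tangent, require d(centre, line) = r = 6.
|7·(−1) + 24·(−8) − p| / √625 = 6
|p − (−199)| = 6·25, so p = −49 or p = −349.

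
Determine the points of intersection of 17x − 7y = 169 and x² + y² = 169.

Express y = (−169 + 17x)/7 and substitute into the circle:
338x² − 5746x + 20280 = 0  ⟹  x² − 17x + 60 = 0
x = 12 or x = 5, giving (12, 5) and (5, −12).

(5, −12) and (12, 5)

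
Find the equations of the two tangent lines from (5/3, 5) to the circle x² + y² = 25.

y = 5 and 3x + 4y = 25

A line y − (5) = m(x − (5/3)) is tangent when its distance from (0, 0) is 5:
[m·(−5/3) − (−5)]² = 25(m² + 1)
4m² + 3m = 0, so m = 0 or m = −3/4.
Through (5/3, 5) these give y = 5 and 3x + 4y = 25.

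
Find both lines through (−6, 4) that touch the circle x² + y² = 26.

Write the tangent as mx − y + (4 − m·(−6)) = 0 and set its distance from the centre to √26:
(6m − (−4))² = 26(m² + 1)
5m² + 24m − 5 = 0, so m = −5 or m = 1/5.
Through (−6, 4) these give 5x + y = −26 and x − 5y = −26.

5x + y = −26 and x − 5y = −26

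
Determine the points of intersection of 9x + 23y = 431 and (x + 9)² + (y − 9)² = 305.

Substitute y = (431 − 9x)/23:
610x² + 5490x − 68320 = 0  ⟹  x² + 9x − 112 = 0
x = 7 or x = −16, giving (7, 16) and (−16, 25).

(−16, 25) and (7, 16)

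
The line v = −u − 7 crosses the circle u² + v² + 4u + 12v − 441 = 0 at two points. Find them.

(−17, 10) and (14, −21)

From the line, v = −u − 7. Substituting:
2u² + 6u − 476 = 0  ⟹  u² + 3u − 238 = 0
u = 14 or u = −17, giving (14, −21) and (−17, 10).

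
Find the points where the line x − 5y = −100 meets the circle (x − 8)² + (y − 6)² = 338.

From the line, y = (100 + x)/5. Substituting:
26x² − 260x − 1950 = 0  ⟹  x² − 10x − 75 = 0
x = 15 or x = −5, giving (15, 23) and (−5, 19).

(−5, 19) and (15, 23)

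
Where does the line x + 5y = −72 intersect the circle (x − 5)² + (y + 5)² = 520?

Substitute y = (−72 − x)/5:
26x² − 156x − 10166 = 0  ⟹  x² − 6x − 391 = 0
x = 23 or x = −17, giving (23, −19) and (−17, −11).

(−17, −11) and (23, −19)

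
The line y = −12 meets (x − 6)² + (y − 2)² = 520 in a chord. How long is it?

The distance from (6, 2) to the line is 14, and r² = 520.
Chord = 2√(r² − d²) = 2·√(324) = 36.

36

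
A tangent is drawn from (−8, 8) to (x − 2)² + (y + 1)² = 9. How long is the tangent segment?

Centre (2, −1), r² = 9. |PO|² = (−10)² + (9)² = 181.
By the tangent–radius right angle, tangent length = √(|PO|² − r²) = √172 = 2√43.

2√43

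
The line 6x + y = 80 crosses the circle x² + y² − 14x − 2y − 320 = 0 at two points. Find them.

Substitute y = −6x + 80:
37x² − 962x + 5920 = 0  ⟹  x² − 26x + 160 = 0
x = 16 or x = 10, giving (16, −16) and (10, 20).

(10, 20) and (16, −16)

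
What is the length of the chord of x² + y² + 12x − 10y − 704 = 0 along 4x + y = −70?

The distance from (−6, 5) to the line is 51/√17, and r² = 765.
Half the chord is √(r² − d²) = √(612), so the full chord is 12√17.

12√17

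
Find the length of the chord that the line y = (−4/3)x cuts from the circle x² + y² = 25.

10

Express y = (−4x)/3 and substitute into the circle:
25x² − 225 = 0  ⟹  x² − 9 = 0
x = 3 or x = −3, giving (3, −4) and (−3, 4).
|(3, −4) − (−3, 4)| = √((6)² + (−8)²) = 10.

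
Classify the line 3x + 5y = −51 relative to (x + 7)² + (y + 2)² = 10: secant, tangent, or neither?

neither

Substituting the line into the circle gives 34x² + 596x + 2656 = 0.
Discriminant = (596)² − 4·34·(2656) = −6000 < 0.
No real roots: the line does not meet the circle.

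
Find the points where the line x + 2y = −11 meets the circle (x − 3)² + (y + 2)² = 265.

(−13, 1) and (15, −13)

From the line, y = (−11 − x)/2. Substituting:
5x² − 10x − 975 = 0  ⟹  x² − 2x − 195 = 0
x = 15 or x = −13, giving (15, −13) and (−13, 1).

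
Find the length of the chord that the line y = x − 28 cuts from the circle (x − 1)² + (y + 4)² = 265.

√2

Substitute y = x − 28:
2x² − 50x + 312 = 0  ⟹  x² − 25x + 156 = 0
x = 13 or x = 12, giving (13, −15) and (12, −16).
Chord length = distance between (13, −15) and (12, −16) = √2 = √2.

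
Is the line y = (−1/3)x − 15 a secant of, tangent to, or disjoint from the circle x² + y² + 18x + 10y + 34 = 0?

d² = (1·(−9) + 3·(−5) − (−45))²/10 = 441/10; r² = 72.
Since d² < r², the line cuts the circle twice.

secant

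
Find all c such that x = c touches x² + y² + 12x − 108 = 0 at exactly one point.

Tangency holds when the distance from the centre (−6, 0) to the line equals the radius 12:
|1·(−6) + 0·0 − c| / √1 = 12
|c − (−6)| = 12, so c = 6 or c = −18.

c = −18 or c = 6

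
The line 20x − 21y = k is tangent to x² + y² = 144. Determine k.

k = −348 or k = 348

Tangency holds when the distance from the centre (0, 0) to the line equals the radius 12:
|20·0 − 21·0 − k| / √841 = 12
|k| = 12·29, so k = 348 or k = −348.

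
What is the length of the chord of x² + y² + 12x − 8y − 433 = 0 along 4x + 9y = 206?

From the line, y = (206 − 4x)/9. Substituting:
97x² − 388x − 7469 = 0  ⟹  x² − 4x − 77 = 0
x = 11 or x = −7, giving (11, 18) and (−7, 26).
Chord length = distance between (11, 18) and (−7, 26) = √388 = 2√97.

2√97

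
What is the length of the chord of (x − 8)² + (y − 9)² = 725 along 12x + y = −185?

The distance from (8, 9) to the line is 290/√145, and r² = 725.
Half the chord is √(r² − d²) = √(145), so the full chord is 2√145.

2√145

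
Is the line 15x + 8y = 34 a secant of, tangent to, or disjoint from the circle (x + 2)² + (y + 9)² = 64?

Substituting the line into the circle gives 289x² − 2924x + 7396 = 0.
Δ = 8549776 − 8549776 = 0.
A repeated root: the line is tangent.

tangent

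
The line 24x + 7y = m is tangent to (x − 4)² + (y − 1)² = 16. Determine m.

m = 3 or m = 203

The line touches the circle iff its distance from (4, 1) is 4:
|24·4 + 7·1 − m| / √625 = 4
|m − (103)| = 4·25, so m = 203 or m = 3.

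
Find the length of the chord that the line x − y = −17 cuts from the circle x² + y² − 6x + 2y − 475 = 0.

From the line, y = x + 17. Substituting:
2x² + 30x − 152 = 0  ⟹  x² + 15x − 76 = 0
x = 4 or x = −19, giving (4, 21) and (−19, −2).
Chord length = distance between (4, 21) and (−19, −2) = √1058 = 23√2.

23√2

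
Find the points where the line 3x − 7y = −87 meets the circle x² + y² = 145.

(−8, 9) and (−1, 12)

Express y = (87 + 3x)/7 and substitute into the circle:
58x² + 522x + 464 = 0  ⟹  x² + 9x + 8 = 0
x = −1 or x = −8, giving (−1, 12) and (−8, 9).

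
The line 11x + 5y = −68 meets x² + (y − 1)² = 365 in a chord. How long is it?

3√146

Substitute y = (−68 − 11x)/5:
146x² + 1606x − 3796 = 0  ⟹  x² + 11x − 26 = 0
x = 2 or x = −13, giving (2, −18) and (−13, 15).
Chord length = distance between (2, −18) and (−13, 15) = √1314 = 3√146.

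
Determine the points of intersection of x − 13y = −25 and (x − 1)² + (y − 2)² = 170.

(−12, 1) and (14, 3)

From the line, y = (25 + x)/13. Substituting:
170x² − 340x − 28560 = 0  ⟹  x² − 2x − 168 = 0
x = 14 or x = −12, giving (14, 3) and (−12, 1).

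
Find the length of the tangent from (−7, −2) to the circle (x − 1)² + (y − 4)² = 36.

Centre (1, 4), r² = 36. |PO|² = (−8)² + (−6)² = 100.
The tangent meets the radius at right angles, so tangent² = |PO|² − r² = 100 − 36 = 64.

8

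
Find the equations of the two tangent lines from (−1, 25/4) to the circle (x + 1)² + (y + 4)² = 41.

5x − 4y = −30 and 5x + 4y = 20

Let a tangent through (−1, 25/4) have slope m. Its distance from (−1, −4) must equal √41:
(0m − (−41/4))² = 41(m² + 1)
16m² − 25 = 0, so m = 5/4 or m = −5/4.
With m = 5/4: 5x − 4y = −30. With m = −5/4: 5x + 4y = 20.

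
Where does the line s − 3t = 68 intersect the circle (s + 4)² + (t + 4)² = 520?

Express t = (−68 + s)/3 and substitute into the circle:
10s² − 40s − 1400 = 0  ⟹  s² − 4s − 140 = 0
s = 14 or s = −10, giving (14, −18) and (−10, −26).

(−10, −26) and (14, −18)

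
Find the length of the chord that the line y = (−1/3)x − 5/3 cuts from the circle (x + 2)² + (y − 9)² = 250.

8√10

Substitute y = (−5 − x)/3:
10x² + 100x − 1190 = 0  ⟹  x² + 10x − 119 = 0
x = 7 or x = −17, giving (7, −4) and (−17, 4).
Chord length = distance between (7, −4) and (−17, 4) = √640 = 8√10.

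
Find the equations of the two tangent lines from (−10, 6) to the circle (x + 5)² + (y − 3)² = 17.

4x + y = −34 and x − 4y = −34

Let a tangent through (−10, 6) have slope m. Its distance from (−5, 3) must equal √17:
[m·(5) − (−3)]² = 17(m² + 1)
4m² + 15m − 4 = 0, so m = −4 or m = 1/4.
With m = −4: 4x + y = −34. With m = 1/4: x − 4y = −34.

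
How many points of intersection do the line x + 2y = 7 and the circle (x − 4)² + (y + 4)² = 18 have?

0

d² = (1·4 + 2·(−4) − (7))²/5 = 121/5; r² = 18.
Since d² > r², the line lies outside the circle.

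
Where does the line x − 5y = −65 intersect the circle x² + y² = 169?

(−5, 12) and (0, 13)

From the line, y = (65 + x)/5. Substituting:
26x² + 130x = 0  ⟹  x² + 5x = 0
x = 0 or x = −5, giving (0, 13) and (−5, 12).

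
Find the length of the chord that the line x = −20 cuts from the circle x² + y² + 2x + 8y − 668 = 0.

36

Centre (−1, −4), r² = 685. Perpendicular distance d from centre to line = |19| / √1 = 19.
Half the chord is √(r² − d²) = √(324), so the full chord is 36.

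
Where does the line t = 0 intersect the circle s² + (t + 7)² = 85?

Express t = 0 and substitute into the circle:
s² − 36 = 0
s = 6 or s = −6, giving (6, 0) and (−6, 0).

(−6, 0) and (6, 0)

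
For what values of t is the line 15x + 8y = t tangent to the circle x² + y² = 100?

t = −170 or t = 170

The line touches the circle iff its distance from (0, 0) is 10:
|15·0 + 8·0 − t| / √289 = 10
|t| = 10·17, so t = 170 or t = −170.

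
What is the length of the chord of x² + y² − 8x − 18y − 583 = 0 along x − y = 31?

From the line, y = x − 31. Substituting:
2x² − 88x + 936 = 0  ⟹  x² − 44x + 468 = 0
x = 26 or x = 18, giving (26, −5) and (18, −13).
Chord length = distance between (26, −5) and (18, −13) = √128 = 8√2.

8√2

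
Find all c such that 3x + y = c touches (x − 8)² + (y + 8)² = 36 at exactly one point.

c = 16 ± 6√10

For a tangent, require d(centre, line) = r = 6.
|3·8 + 1·(−8) − c| / √10 = 6
|c − (16)| = 6√10.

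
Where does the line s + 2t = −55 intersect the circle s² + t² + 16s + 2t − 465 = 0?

(−27, −14) and (−7, −24)

Substitute t = (−55 − s)/2:
5s² + 170s + 945 = 0  ⟹  s² + 34s + 189 = 0
s = −7 or s = −27, giving (−7, −24) and (−27, −14).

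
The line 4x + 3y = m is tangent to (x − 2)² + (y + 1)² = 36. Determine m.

m = −25 or m = 35

The line touches the circle iff its distance from (2, −1) is 6:
|4·2 + 3·(−1) − m| / √25 = 6
|m − (5)| = 6·5, so m = 35 or m = −25.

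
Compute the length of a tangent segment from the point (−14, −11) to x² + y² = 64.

Centre (0, 0), r² = 64. |PO|² = (−14)² + (−11)² = 317.
By the tangent–radius right angle, tangent length = √(|PO|² − r²) = √253.

√253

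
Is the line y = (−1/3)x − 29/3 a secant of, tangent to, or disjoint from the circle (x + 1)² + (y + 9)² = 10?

secant

d² = (1·(−1) + 3·(−9) − (−29))²/10 = 1/10; r² = 10.
Since d² < r², the line cuts the circle twice.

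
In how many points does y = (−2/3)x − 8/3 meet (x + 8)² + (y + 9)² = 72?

Centre (−8, −9), r² = 72. Distance² from centre to line = (−35)²/13 = 1225/13.
Since d² > r², the line lies outside the circle.

0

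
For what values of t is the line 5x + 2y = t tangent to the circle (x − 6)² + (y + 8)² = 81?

Tangency holds when the distance from the centre (6, −8) to the line equals the radius 9:
|5·6 + 2·(−8) − t| / √29 = 9
|t − (14)| = 9√29.

t = 14 ± 9√29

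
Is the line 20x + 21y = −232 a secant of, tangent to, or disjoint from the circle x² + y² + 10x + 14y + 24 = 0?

d² = (20·(−5) + 21·(−7) − (−232))²/841 = 225/841; r² = 50.
Since d² < r², the line cuts the circle twice.

secant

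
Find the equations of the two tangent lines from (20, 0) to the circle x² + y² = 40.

Let a tangent through (20, 0) have slope m. Its distance from (0, 0) must equal 2√10:
[m·(−20) − (0)]² = 40(m² + 1)
9m² − 1 = 0, so m = −1/3 or m = 1/3.
Through (20, 0) these give x + 3y = 20 and x − 3y = 20.

x + 3y = 20 and x − 3y = 20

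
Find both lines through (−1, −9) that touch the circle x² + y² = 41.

Write the tangent as mx − y + (−9 − m·(−1)) = 0 and set its distance from the centre to √41:
[m·(1) − (9)]² = 41(m² + 1)
20m² + 9m − 20 = 0, so m = 4/5 or m = −5/4.
With m = 4/5: 4x − 5y = 41. With m = −5/4: 5x + 4y = −41.

4x − 5y = 41 and 5x + 4y = −41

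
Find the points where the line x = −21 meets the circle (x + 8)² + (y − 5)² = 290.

The line gives x = −21. Substituting into the circle:
y² − 10y − 96 = 0
y = 16 or y = −6, giving (−21, 16) and (−21, −6).

(−21, −6) and (−21, 16)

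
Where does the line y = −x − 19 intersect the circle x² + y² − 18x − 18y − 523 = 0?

(−10, −9) and (−9, −10)

From the line, y = −x − 19. Substituting:
2x² + 38x + 180 = 0  ⟹  x² + 19x + 90 = 0
x = −9 or x = −10, giving (−9, −10) and (−10, −9).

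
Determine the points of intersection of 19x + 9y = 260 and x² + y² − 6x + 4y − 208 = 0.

(8, 12) and (17, −7)

Substitute y = (260 − 19x)/9:
442x² − 11050x + 60112 = 0  ⟹  x² − 25x + 136 = 0
x = 17 or x = 8, giving (17, −7) and (8, 12).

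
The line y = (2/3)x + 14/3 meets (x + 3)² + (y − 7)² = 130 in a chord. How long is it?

6√13

The distance from (−3, 7) to the line is 13/√13, and r² = 130.
Half the chord is √(r² − d²) = √(117), so the full chord is 6√13.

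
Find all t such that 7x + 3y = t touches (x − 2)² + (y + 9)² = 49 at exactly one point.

The line touches the circle iff its distance from (2, −9) is 7:
|7·2 + 3·(−9) − t| / √58 = 7
|t − (−13)| = 7√58.

t = −13 ± 7√58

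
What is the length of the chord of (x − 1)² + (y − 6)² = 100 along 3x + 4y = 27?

20

The distance from (1, 6) to the line is 0/√25, and r² = 100.
Chord = 2√(r² − d²) = 2·√(100) = 20.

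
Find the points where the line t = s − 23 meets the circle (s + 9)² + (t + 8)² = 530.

Substitute t = s − 23:
2s² − 12s − 224 = 0  ⟹  s² − 6s − 112 = 0
s = 14 or s = −8, giving (14, −9) and (−8, −31).

(−8, −31) and (14, −9)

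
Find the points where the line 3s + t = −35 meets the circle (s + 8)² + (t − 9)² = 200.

(−18, 19) and (−10, −5)

Substitute t = −3s − 35:
10s² + 280s + 1800 = 0  ⟹  s² + 28s + 180 = 0
s = −10 or s = −18, giving (−10, −5) and (−18, 19).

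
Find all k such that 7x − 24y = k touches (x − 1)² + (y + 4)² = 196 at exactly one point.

The line touches the circle iff its distance from (1, −4) is 14:
|7·1 − 24·(−4) − k| / √625 = 14
|k − (103)| = 14·25, so k = 453 or k = −247.

k = −247 or k = 453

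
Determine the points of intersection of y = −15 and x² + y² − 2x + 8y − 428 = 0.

From the line, y = −15. Substituting:
x² − 2x − 323 = 0
x = 19 or x = −17, giving (19, −15) and (−17, −15).

(−17, −15) and (19, −15)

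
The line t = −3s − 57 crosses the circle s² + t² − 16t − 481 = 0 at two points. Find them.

(−23, 12) and (−16, −9)

Substitute t = −3s − 57:
10s² + 390s + 3680 = 0  ⟹  s² + 39s + 368 = 0
s = −16 or s = −23, giving (−16, −9) and (−23, 12).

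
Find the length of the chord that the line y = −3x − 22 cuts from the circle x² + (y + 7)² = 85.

Centre (0, −7), r² = 85. Perpendicular distance d from centre to line = |15| / √10 = 15/√10.
Half the chord is √(r² − d²) = √(125/2), so the full chord is 5√10.

5√10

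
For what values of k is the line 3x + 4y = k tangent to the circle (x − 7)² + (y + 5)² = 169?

k = −64 or k = 66

The line touches the circle iff its distance from (7, −5) is 13:
|3·7 + 4·(−5) − k| / √25 = 13
|k − (1)| = 13·5, so k = 66 or k = −64.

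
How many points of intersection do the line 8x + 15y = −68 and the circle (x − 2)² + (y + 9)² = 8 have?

Substituting the line into the circle gives 289x² − 1972x + 3589 = 0.
Discriminant = (−1972)² − 4·289·(3589) = −260100 < 0.
No real roots: the line does not meet the circle.

0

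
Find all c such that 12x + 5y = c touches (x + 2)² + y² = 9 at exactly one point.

c = −63 or c = 15

For a tangent, require d(centre, line) = r = 3.
|12·(−2) + 5·0 − c| / √169 = 3
|c − (−24)| = 3·13, so c = 15 or c = −63.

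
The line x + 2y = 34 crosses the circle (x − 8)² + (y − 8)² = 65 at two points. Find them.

Express y = (34 − x)/2 and substitute into the circle:
5x² − 100x + 320 = 0  ⟹  x² − 20x + 64 = 0
x = 16 or x = 4, giving (16, 9) and (4, 15).

(4, 15) and (16, 9)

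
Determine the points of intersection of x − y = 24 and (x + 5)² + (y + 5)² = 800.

Express y = x − 24 and substitute into the circle:
2x² − 28x − 414 = 0  ⟹  x² − 14x − 207 = 0
x = 23 or x = −9, giving (23, −1) and (−9, −33).

(−9, −33) and (23, −1)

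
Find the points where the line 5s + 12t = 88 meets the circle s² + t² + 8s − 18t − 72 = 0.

(−16, 14) and (8, 4)

Substitute t = (88 − 5s)/12:
169s² + 1352s − 21632 = 0  ⟹  s² + 8s − 128 = 0
s = 8 or s = −16, giving (8, 4) and (−16, 14).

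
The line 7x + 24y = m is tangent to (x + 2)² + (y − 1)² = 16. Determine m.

Tangency holds when the distance from the centre (−2, 1) to the line equals the radius 4:
|7·(−2) + 24·1 − m| / √625 = 4
|m − (10)| = 4·25, so m = 110 or m = −90.

m = −90 or m = 110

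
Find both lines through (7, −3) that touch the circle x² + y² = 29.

2x − 5y = 29 and 5x + 2y = 29

A line y − (−3) = m(x − (7)) is tangent when its distance from (0, 0) is √29:
[m·(−7) − (3)]² = 29(m² + 1)
10m² + 21m − 10 = 0, so m = 2/5 or m = −5/2.
Through (7, −3) these give 2x − 5y = 29 and 5x + 2y = 29.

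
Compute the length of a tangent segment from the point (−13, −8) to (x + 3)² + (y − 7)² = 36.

17

The centre is (−3, 7) and r = 6. The square of the distance from P to the centre is 100 + 225 = 325.
By the tangent–radius right angle, tangent length = √(|PO|² − r²) = √289 = 17.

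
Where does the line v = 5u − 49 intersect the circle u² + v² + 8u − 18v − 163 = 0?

(10, 1) and (12, 11)

Substitute v = 5u − 49:
26u² − 572u + 3120 = 0  ⟹  u² − 22u + 120 = 0
u = 12 or u = 10, giving (12, 11) and (10, 1).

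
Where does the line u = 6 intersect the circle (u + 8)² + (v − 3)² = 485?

(6, −14) and (6, 20)

The line gives u = 6. Substituting into the circle:
v² − 6v − 280 = 0
v = 20 or v = −14, giving (6, 20) and (6, −14).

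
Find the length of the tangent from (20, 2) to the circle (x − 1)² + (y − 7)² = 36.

5√14

The centre is (1, 7) and r = 6. The square of the distance from P to the centre is 361 + 25 = 386.
By the tangent–radius right angle, tangent length = √(|PO|² − r²) = √350 = 5√14.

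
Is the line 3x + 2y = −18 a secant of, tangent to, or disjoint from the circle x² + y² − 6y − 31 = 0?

disjoint

Centre (0, 3), r² = 40. Distance² from centre to line = (24)²/13 = 576/13.
Since d² > r², the line lies outside the circle.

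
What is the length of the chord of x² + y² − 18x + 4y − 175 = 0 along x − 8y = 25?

The distance from (9, −2) to the line is 0/√65, and r² = 260.
Chord = 2√(r² − d²) = 2·√(260) = 4√65.

4√65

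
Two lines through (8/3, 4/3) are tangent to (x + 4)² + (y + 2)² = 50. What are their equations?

x + y = 4 and 7x + y = 20

Write the tangent as mx − y + (4/3 − m·(8/3)) = 0 and set its distance from the centre to 5√2:
[m·(−20/3) − (−10/3)]² = 50(m² + 1)
m² + 8m + 7 = 0, so m = −1 or m = −7.
With m = −1: x + y = 4. With m = −7: 7x + y = 20.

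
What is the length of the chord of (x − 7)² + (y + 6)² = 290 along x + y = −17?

Substitute y = −x − 17:
2x² + 8x − 120 = 0  ⟹  x² + 4x − 60 = 0
x = 6 or x = −10, giving (6, −23) and (−10, −7).
|(6, −23) − (−10, −7)| = √((16)² + (−16)²) = 16√2.

16√2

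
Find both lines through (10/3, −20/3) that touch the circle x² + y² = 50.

Let a tangent through (10/3, −20/3) have slope m. Its distance from (0, 0) must equal 5√2:
[m·(−10/3) − (20/3)]² = 50(m² + 1)
7m² − 8m + 1 = 0, so m = 1 or m = 1/7.
With m = 1: x − y = 10. With m = 1/7: x − 7y = 50.

x − y = 10 and x − 7y = 50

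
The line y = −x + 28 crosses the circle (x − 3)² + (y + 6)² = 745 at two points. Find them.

Substitute y = −x + 28:
2x² − 74x + 420 = 0  ⟹  x² − 37x + 210 = 0
x = 30 or x = 7, giving (30, −2) and (7, 21).

(7, 21) and (30, −2)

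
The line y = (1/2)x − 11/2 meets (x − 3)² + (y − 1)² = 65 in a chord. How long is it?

6√5

The distance from (3, 1) to the line is 10/√5, and r² = 65.
Half the chord is √(r² − d²) = √(45), so the full chord is 6√5.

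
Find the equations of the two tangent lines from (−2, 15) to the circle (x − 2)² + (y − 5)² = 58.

7x − 3y = −59 and 3x + 7y = 99

A line y − (15) = m(x − (−2)) is tangent when its distance from (2, 5) is √58:
(4m − (−10))² = 58(m² + 1)
21m² − 40m − 21 = 0, so m = 7/3 or m = −3/7.
Through (−2, 15) these give 7x − 3y = −59 and 3x + 7y = 99.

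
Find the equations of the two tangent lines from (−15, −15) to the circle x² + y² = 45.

Write the tangent as mx − y + (−15 − m·(−15)) = 0 and set its distance from the centre to 3√5:
(15m − (15))² = 45(m² + 1)
2m² − 5m + 2 = 0, so m = 1/2 or m = 2.
Through (−15, −15) these give x − 2y = 15 and 2x − y = −15.

x − 2y = 15 and 2x − y = −15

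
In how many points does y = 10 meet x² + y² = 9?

Substituting the line into the circle gives x² + 91 = 0.
Δ = 0 − 364 = −364.
No real roots: the line does not meet the circle.

0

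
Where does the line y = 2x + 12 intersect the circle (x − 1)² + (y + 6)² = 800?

Substitute y = 2x + 12:
5x² + 70x − 475 = 0  ⟹  x² + 14x − 95 = 0
x = 5 or x = −19, giving (5, 22) and (−19, −26).

(−19, −26) and (5, 22)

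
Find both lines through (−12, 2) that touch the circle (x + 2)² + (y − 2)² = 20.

A line y − (2) = m(x − (−12)) is tangent when its distance from (−2, 2) is 2√5:
(10m − (0))² = 20(m² + 1)
4m² − 1 = 0, so m = −1/2 or m = 1/2.
With m = −1/2: x + 2y = −8. With m = 1/2: x − 2y = −16.

x + 2y = −8 and x − 2y = −16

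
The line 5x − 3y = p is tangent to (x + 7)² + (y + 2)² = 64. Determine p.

For a tangent, require d(centre, line) = r = 8.
|5·(−7) − 3·(−2) − p| / √34 = 8
|p − (−29)| = 8√34.

p = −29 ± 8√34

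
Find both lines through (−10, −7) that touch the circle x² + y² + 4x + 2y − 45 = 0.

Write the tangent as mx − y + (−7 − m·(−10)) = 0 and set its distance from the centre to 5√2:
[m·(8) − (6)]² = 50(m² + 1)
7m² − 48m − 7 = 0, so m = −1/7 or m = 7.
Through (−10, −7) these give x + 7y = −59 and 7x − y = −63.

x + 7y = −59 and 7x − y = −63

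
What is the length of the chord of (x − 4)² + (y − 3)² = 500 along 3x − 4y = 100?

20

Express y = (−100 + 3x)/4 and substitute into the circle:
25x² − 800x + 4800 = 0  ⟹  x² − 32x + 192 = 0
x = 24 or x = 8, giving (24, −7) and (8, −19).
|(24, −7) − (8, −19)| = √((16)² + (12)²) = 20.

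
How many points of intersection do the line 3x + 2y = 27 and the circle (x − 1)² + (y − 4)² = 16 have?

0

Centre (1, 4), r² = 16. Distance² from centre to line = (−16)²/13 = 256/13.
Since d² > r², the line lies outside the circle.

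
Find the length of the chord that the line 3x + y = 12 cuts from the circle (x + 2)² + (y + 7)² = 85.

Centre (−2, −7), r² = 85. Perpendicular distance d from centre to line = |−25| / √10 = 25/√10.
Chord = 2√(r² − d²) = 2·√(45/2) = 3√10.

3√10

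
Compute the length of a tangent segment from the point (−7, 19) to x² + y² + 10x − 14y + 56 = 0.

√130

The centre is (−5, 7) and r = 3√2. The square of the distance from P to the centre is 4 + 144 = 148.
By the tangent–radius right angle, tangent length = √(|PO|² − r²) = √130.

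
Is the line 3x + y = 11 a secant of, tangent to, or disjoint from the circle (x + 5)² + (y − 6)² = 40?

Centre (−5, 6), r² = 40. Distance² from centre to line = (−20)²/10 = 40.
Since d² = r², the line is tangent.

tangent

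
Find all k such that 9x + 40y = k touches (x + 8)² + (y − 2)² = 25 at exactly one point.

The line touches the circle iff its distance from (−8, 2) is 5:
|9·(−8) + 40·2 − k| / √1681 = 5
|k − (8)| = 5·41, so k = 213 or k = −197.

k = −197 or k = 213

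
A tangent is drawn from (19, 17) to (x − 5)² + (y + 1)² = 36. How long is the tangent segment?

The centre is (5, −1) and r = 6. The square of the distance from P to the centre is 196 + 324 = 520.
Power of the point: PT² = |PO|² − r² = 484, so PT = 22.

22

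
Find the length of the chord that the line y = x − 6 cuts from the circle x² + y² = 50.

8√2

Centre (0, 0), r² = 50. Perpendicular distance d from centre to line = |−6| / √2 = 6/√2.
Chord = 2√(r² − d²) = 2·√(32) = 8√2.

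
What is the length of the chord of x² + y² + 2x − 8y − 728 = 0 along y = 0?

54

Substitute y = 0:
x² + 2x − 728 = 0
x = 26 or x = −28, giving (26, 0) and (−28, 0).
Chord length = distance between (26, 0) and (−28, 0) = √2916 = 54.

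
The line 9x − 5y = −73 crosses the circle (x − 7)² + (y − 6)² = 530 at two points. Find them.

(−12, −7) and (8, 29)

From the line, y = (73 + 9x)/5. Substituting:
106x² + 424x − 10176 = 0  ⟹  x² + 4x − 96 = 0
x = 8 or x = −12, giving (8, 29) and (−12, −7).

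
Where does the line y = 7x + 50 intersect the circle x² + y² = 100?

(−8, −6) and (−6, 8)

Substitute y = 7x + 50:
50x² + 700x + 2400 = 0  ⟹  x² + 14x + 48 = 0
x = −6 or x = −8, giving (−6, 8) and (−8, −6).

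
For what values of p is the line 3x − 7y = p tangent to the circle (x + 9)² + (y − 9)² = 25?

p = −90 ± 5√58

For a tangent, require d(centre, line) = r = 5.
|3·(−9) − 7·9 − p| / √58 = 5
|p − (−90)| = 5√58.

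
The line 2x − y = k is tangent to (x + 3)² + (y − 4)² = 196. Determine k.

k = −10 ± 14√5

The line touches the circle iff its distance from (−3, 4) is 14:
|2·(−3) − 1·4 − k| / √5 = 14
|k − (−10)| = 14√5.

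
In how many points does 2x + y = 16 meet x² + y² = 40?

0

d² = (2·0 + 1·0 − (16))²/5 = 256/5; r² = 40.
Since d² > r², the line lies outside the circle.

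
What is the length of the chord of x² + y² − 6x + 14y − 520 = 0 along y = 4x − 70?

10√17

From the line, y = 4x − 70. Substituting:
17x² − 510x + 3400 = 0  ⟹  x² − 30x + 200 = 0
x = 20 or x = 10, giving (20, 10) and (10, −30).
Chord length = distance between (20, 10) and (10, −30) = √1700 = 10√17.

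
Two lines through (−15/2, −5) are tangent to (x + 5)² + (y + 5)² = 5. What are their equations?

2x + y = −20 and 2x − y = −10

Write the tangent as mx − y + (−5 − m·(−15/2)) = 0 and set its distance from the centre to √5:
[m·(5/2) − (0)]² = 5(m² + 1)
m² − 4 = 0, so m = −2 or m = 2.
Through (−15/2, −5) these give 2x + y = −20 and 2x − y = −10.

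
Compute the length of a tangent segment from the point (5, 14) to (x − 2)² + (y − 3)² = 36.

The centre is (2, 3) and r = 6. The square of the distance from P to the centre is 9 + 121 = 130.
By the tangent–radius right angle, tangent length = √(|PO|² − r²) = √94.

√94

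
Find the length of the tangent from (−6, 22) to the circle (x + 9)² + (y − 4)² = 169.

2√41

With centre O = (−9, 4), |OP|² = 333 and r² = 169.
By the tangent–radius right angle, tangent length = √(|PO|² − r²) = √164 = 2√41.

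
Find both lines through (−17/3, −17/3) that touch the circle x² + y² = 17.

x − 4y = 17 and 4x − y = −17

Write the tangent as mx − y + (−17/3 − m·(−17/3)) = 0 and set its distance from the centre to √17:
[m·(17/3) − (17/3)]² = 17(m² + 1)
4m² − 17m + 4 = 0, so m = 1/4 or m = 4.
Through (−17/3, −17/3) these give x − 4y = 17 and 4x − y = −17.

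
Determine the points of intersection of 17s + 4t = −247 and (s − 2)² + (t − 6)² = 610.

(−19, 19) and (−11, −15)

Express t = (−247 − 17s)/4 and substitute into the circle:
305s² + 9150s + 63745 = 0  ⟹  s² + 30s + 209 = 0
s = −11 or s = −19, giving (−11, −15) and (−19, 19).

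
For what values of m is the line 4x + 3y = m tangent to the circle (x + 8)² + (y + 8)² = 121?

The line touches the circle iff its distance from (−8, −8) is 11:
|4·(−8) + 3·(−8) − m| / √25 = 11
|m − (−56)| = 11·5, so m = −1 or m = −111.

m = −111 or m = −1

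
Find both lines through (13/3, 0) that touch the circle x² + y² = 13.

3x − 2y = 13 and 3x + 2y = 13

Let a tangent through (13/3, 0) have slope m. Its distance from (0, 0) must equal √13:
[m·(−13/3) − (0)]² = 13(m² + 1)
4m² − 9 = 0, so m = 3/2 or m = −3/2.
With m = 3/2: 3x − 2y = 13. With m = −3/2: 3x + 2y = 13.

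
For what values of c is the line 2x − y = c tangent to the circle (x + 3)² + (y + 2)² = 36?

The line touches the circle iff its distance from (−3, −2) is 6:
|2·(−3) − 1·(−2) − c| / √5 = 6
|c − (−4)| = 6√5.

c = −4 ± 6√5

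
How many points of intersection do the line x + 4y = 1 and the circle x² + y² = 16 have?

2

Substituting the line into the circle gives 17x² − 2x − 255 = 0.
Discriminant = (−2)² − 4·17·(−255) = 17344 > 0.
Two real roots: the line is a secant.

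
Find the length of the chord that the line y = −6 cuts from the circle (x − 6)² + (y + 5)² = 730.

Substitute y = −6:
x² − 12x − 693 = 0
x = 33 or x = −21, giving (33, −6) and (−21, −6).
Chord length = distance between (33, −6) and (−21, −6) = √2916 = 54.

54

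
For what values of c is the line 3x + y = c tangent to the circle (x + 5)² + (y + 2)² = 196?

c = −17 ± 14√10

For a tangent, require d(centre, line) = r = 14.
|3·(−5) + 1·(−2) − c| / √10 = 14
|c − (−17)| = 14√10.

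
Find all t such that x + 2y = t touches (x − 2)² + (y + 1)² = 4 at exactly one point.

The line touches the circle iff its distance from (2, −1) is 2:
|1·2 + 2·(−1) − t| / √5 = 2
|t| = 2√5.

t = ±2√5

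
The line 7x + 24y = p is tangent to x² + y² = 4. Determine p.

p = −50 or p = 50

For a tangent, require d(centre, line) = r = 2.
|7·0 + 24·0 − p| / √625 = 2
|p| = 2·25, so p = 50 or p = −50.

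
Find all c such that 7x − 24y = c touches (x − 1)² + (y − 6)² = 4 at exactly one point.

c = −187 or c = −87

For a tangent, require d(centre, line) = r = 2.
|7·1 − 24·6 − c| / √625 = 2
|c − (−137)| = 2·25, so c = −87 or c = −187.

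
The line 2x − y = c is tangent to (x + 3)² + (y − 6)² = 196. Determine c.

c = −12 ± 14√5

For a tangent, require d(centre, line) = r = 14.
|2·(−3) − 1·6 − c| / √5 = 14
|c − (−12)| = 14√5.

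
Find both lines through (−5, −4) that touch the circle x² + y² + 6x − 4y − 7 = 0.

Let a tangent through (−5, −4) have slope m. Its distance from (−3, 2) must equal 2√5:
(2m − (6))² = 20(m² + 1)
2m² + 3m − 2 = 0, so m = 1/2 or m = −2.
Through (−5, −4) these give x − 2y = 3 and 2x + y = −14.

x − 2y = 3 and 2x + y = −14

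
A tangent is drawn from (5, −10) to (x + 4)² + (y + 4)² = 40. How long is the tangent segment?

Centre (−4, −4), r² = 40. |PO|² = (9)² + (−6)² = 117.
Power of the point: PT² = |PO|² − r² = 77, so PT = √77.

√77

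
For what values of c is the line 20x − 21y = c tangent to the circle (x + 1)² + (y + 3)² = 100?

c = −247 or c = 333

The line touches the circle iff its distance from (−1, −3) is 10:
|20·(−1) − 21·(−3) − c| / √841 = 10
|c − (43)| = 10·29, so c = 333 or c = −247.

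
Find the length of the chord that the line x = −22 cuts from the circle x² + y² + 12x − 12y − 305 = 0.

Centre (−6, 6), r² = 377. Perpendicular distance d from centre to line = |16| / √1 = 16.
Chord = 2√(r² − d²) = 2·√(121) = 22.

22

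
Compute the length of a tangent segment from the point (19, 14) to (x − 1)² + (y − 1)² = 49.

2√111

With centre O = (1, 1), |OP|² = 493 and r² = 49.
By the tangent–radius right angle, tangent length = √(|PO|² − r²) = √444 = 2√111.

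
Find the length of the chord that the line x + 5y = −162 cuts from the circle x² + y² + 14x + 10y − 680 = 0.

4√26

Centre (−7, −5), r² = 754. Perpendicular distance d from centre to line = |130| / √26 = 130/√26.
Half the chord is √(r² − d²) = √(104), so the full chord is 4√26.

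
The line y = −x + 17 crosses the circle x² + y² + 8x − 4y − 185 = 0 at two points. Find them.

(2, 15) and (9, 8)

Substitute y = −x + 17:
2x² − 22x + 36 = 0  ⟹  x² − 11x + 18 = 0
x = 9 or x = 2, giving (9, 8) and (2, 15).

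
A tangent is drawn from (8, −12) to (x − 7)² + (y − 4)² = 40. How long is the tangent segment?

√217

With centre O = (7, 4), |OP|² = 257 and r² = 40.
By the tangent–radius right angle, tangent length = √(|PO|² − r²) = √217.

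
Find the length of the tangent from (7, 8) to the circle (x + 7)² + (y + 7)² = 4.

The centre is (−7, −7) and r = 2. The square of the distance from P to the centre is 196 + 225 = 421.
Power of the point: PT² = |PO|² − r² = 417, so PT = √417.

√417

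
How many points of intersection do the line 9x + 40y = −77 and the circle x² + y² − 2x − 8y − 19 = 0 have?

d² = (9·1 + 40·4 − (−77))²/1681 = 36; r² = 36.
Since d² = r², the line is tangent.

1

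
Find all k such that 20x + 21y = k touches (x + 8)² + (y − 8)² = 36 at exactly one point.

The line touches the circle iff its distance from (−8, 8) is 6:
|20·(−8) + 21·8 − k| / √841 = 6
|k − (8)| = 6·29, so k = 182 or k = −166.

k = −166 or k = 182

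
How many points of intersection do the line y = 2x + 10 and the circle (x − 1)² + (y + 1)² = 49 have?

2

Substituting the line into the circle gives 5x² + 42x + 73 = 0.
Δ = 1764 − 1460 = 304.
Two real roots: the line is a secant.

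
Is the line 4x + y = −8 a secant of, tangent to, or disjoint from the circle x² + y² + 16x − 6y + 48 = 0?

Centre (−8, 3), r² = 25. Distance² from centre to line = (−21)²/17 = 441/17.
Since d² > r², the line lies outside the circle.

disjoint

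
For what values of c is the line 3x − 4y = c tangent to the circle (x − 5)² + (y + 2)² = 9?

c = 8 or c = 38

For a tangent, require d(centre, line) = r = 3.
|3·5 − 4·(−2) − c| / √25 = 3
|c − (23)| = 3·5, so c = 38 or c = 8.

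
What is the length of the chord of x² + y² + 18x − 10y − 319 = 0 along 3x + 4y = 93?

10

The distance from (−9, 5) to the line is 100/√25, and r² = 425.
Half the chord is √(r² − d²) = √(25), so the full chord is 10.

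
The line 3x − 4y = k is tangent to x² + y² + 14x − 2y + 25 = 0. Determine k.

k = −50 or k = 0

Tangency holds when the distance from the centre (−7, 1) to the line equals the radius 5:
|3·(−7) − 4·1 − k| / √25 = 5
|k − (−25)| = 5·5, so k = 0 or k = −50.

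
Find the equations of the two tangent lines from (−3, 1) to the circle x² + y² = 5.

x − 2y = −5 and 2x + y = −5

Let a tangent through (−3, 1) have slope m. Its distance from (0, 0) must equal √5:
(3m − (−1))² = 5(m² + 1)
2m² + 3m − 2 = 0, so m = 1/2 or m = −2.
With m = 1/2: x − 2y = −5. With m = −2: 2x + y = −5.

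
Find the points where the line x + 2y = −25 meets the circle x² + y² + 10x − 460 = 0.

(−27, 1) and (9, −17)

From the line, y = (−25 − x)/2. Substituting:
5x² + 90x − 1215 = 0  ⟹  x² + 18x − 243 = 0
x = 9 or x = −27, giving (9, −17) and (−27, 1).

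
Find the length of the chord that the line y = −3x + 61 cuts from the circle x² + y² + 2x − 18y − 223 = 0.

√10

The distance from (−1, 9) to the line is 55/√10, and r² = 305.
Chord = 2√(r² − d²) = 2·√(5/2) = √10.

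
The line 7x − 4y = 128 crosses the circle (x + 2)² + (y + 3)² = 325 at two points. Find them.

From the line, y = (−128 + 7x)/4. Substituting:
65x² − 1560x + 8320 = 0  ⟹  x² − 24x + 128 = 0
x = 16 or x = 8, giving (16, −4) and (8, −18).

(8, −18) and (16, −4)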